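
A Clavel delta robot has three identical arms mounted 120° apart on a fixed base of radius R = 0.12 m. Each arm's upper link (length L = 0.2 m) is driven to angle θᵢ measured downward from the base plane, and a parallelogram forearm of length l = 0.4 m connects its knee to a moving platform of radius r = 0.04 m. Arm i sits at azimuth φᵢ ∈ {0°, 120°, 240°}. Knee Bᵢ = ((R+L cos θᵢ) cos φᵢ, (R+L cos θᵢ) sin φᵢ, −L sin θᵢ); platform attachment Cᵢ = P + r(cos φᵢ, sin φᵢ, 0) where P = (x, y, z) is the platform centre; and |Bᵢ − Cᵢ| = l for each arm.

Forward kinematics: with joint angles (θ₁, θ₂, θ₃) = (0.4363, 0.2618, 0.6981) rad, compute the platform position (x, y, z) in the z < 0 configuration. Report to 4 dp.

(0.0107, 0.0755, -0.3870)

φ1=0.0°: virtual centre (0.2613, 0.0000, -0.0845), radius l
O2 = (0.2732·cos120.0°, 0.2732·sin120.0°, -0.0518) = (-0.1366, 0.2366, -0.0518)
O3 = (0.2332·cos240.0°, 0.2332·sin240.0°, -0.1286) = (-0.1166, -0.2020, -0.1286)
eliminate P² terms by subtracting sphere 1 from 2 and 3
linear system: -0.7957x+0.4732y = 0.0019−0.0655z; -0.7557x+-0.4039y = -0.0045−-0.0881z
det = 0.6790;  x = 0.0020+-0.0224z,  y = 0.0074+-0.1761z
quadratic in z: (1.0315)z²+(0.1781)z+(-0.0856)=0, √Δ=0.6203 → z ∈ {-0.3870, 0.2144}; z = -0.3870 (taking z<0)
x = 0.0107, y = 0.0755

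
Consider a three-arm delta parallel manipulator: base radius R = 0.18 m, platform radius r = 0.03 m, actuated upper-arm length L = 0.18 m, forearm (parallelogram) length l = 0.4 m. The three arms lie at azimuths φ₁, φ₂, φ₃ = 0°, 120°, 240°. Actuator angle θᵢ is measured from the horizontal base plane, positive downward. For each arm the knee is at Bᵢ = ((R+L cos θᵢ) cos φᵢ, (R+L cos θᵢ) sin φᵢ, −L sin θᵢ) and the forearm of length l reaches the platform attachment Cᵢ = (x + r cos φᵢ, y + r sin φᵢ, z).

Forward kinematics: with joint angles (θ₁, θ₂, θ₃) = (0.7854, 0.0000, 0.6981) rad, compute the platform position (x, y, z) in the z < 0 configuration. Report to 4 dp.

φ1=0.0°: virtual centre (0.2773, 0.0000, -0.1273), radius l
centre 2 = (0.3300·cos120.0°, 0.3300·sin120.0°, 0.0000) = (-0.1650, 0.2858, 0.0000)
centre 3 = (0.2879·cos240.0°, 0.2879·sin240.0°, -0.1157) = (-0.1439, -0.2493, -0.1157)
eliminate P² terms by subtracting sphere 1 from 2 and 3
[-0.8846 0.5716 0.2546]·P = 0.0158;  [-0.8424 -0.4986 0.0232]·P = 0.0032
det = 0.9226;  x = -0.0105+0.1519z,  y = 0.0114+-0.2102z
sphere 1 gives Az²+Bz+C=0 with A=1.0673, B=0.1623, C=-0.0608;  B²−4AC=0.2861;  roots -0.3266, 0.1745;  negative root z = -0.3266
x = -0.0601, y = 0.0801

(-0.0601, 0.0801, -0.3266)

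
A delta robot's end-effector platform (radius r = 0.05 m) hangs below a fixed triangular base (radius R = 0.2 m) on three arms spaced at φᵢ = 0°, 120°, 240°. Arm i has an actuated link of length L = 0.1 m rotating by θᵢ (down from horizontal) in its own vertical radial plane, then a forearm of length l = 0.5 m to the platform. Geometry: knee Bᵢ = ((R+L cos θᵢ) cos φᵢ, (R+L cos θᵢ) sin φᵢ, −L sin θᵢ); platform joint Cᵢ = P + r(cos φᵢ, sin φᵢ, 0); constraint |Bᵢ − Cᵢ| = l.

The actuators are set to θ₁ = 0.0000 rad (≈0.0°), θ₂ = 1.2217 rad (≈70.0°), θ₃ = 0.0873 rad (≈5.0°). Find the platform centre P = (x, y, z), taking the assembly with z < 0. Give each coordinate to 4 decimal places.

(0.0896, -0.1368, -0.4534)

arm 1 at φ=0.0°: ρ1 = 0.2500;  O1 = (0.2500, 0.0000, 0.0000)
φ2=120.0°: virtual centre (-0.0921, 0.1595, -0.0940), radius l
arm 3 at φ=240.0°: ρ3 = 0.2496;  O3 = (-0.1248, -0.2162, -0.0087)
subtract pairs → two planes through P
linear system: -0.6842x+0.3191y = -0.0197−-0.1879z; -0.7496x+-0.4324y = -0.0001−-0.0174z
Cramer: x(z) = 0.0160-0.1623z;  y(z) = -0.0275+0.2410z
sphere 1 gives Az²+Bz+C=0 with A=1.0844, B=0.0627, C=-0.1945;  B²−4AC=0.8476;  roots -0.4534, 0.3956;  negative root z = -0.4534
x = 0.0896, y = -0.1368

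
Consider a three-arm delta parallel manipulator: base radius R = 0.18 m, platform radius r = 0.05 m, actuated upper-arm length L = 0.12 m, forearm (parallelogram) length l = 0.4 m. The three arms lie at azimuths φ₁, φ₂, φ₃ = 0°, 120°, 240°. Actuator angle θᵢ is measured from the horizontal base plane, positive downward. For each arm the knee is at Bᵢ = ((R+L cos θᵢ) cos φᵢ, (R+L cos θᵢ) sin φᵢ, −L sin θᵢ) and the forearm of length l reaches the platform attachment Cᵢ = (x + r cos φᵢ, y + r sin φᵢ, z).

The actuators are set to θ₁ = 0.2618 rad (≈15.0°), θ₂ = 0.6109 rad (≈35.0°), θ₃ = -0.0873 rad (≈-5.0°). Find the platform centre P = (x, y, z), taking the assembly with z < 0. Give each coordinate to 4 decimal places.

O1 = (0.2459·cos0.0°, 0.2459·sin0.0°, -0.0311) = (0.2459, 0.0000, -0.0311)
arm 2 at φ=120.0°: ρ2 = 0.2283;  O2 = (-0.1141, 0.1977, -0.0688)
O3 = (0.2495·cos240.0°, 0.2495·sin240.0°, 0.0105) = (-0.1248, -0.2161, 0.0105)
|O₂|²−|O₁|² = -0.0046;  |O₃|²−|O₁|² = 0.0009
plane₁₂: -0.7201x+0.3954y+-0.0755z = -0.0046
Cramer: x(z) = 0.0027+0.0003z;  y(z) = -0.0067+0.1916z
into |P−O₁|² = l²: 1.0367z² + 0.0594z + -0.0998 = 0;  Δ = 0.4175;  z = -0.3403 or 0.2830 → z<0 root = -0.3403
x = 0.0026, y = -0.0719

(0.0026, -0.0719, -0.3403)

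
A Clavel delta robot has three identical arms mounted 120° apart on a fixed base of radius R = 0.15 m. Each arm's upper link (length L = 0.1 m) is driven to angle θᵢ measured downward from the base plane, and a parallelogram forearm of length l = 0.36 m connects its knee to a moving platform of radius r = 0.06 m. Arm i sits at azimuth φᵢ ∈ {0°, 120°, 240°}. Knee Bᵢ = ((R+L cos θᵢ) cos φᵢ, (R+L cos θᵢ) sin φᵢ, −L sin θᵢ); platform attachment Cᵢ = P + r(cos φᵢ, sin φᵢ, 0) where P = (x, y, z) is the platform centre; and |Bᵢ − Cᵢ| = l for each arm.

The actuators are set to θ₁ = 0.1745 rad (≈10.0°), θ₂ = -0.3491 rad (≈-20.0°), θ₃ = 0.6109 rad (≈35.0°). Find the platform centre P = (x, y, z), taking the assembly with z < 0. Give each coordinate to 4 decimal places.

(-0.0012, 0.0951, -0.3082)

arm 1 at φ=0.0°: (R−r)+L cos θ1 = 0.1885;  centre 1 = (0.1885, 0.0000, -0.0174)
centre 2 = (0.1840·cos120.0°, 0.1840·sin120.0°, 0.0342) = (-0.0920, 0.1593, 0.0342)
φ3=240.0°: virtual centre (-0.0860, -0.1489, -0.0574), radius l
|centre ₂|²−|centre ₁|² = -0.0008;  |centre ₃|²−|centre ₁|² = -0.0030
[-0.5609 0.3186 0.1031]·P = -0.0008;  [-0.5489 -0.2978 -0.0800]·P = -0.0030
Cramer: x(z) = 0.0035+0.0153z;  y(z) = 0.0036-0.2968z
quadratic in z: (1.0883)z²+(0.0269)z+(-0.0951)=0, √Δ=0.6439 → z ∈ {-0.3082, 0.2834}; z = -0.3082 (taking z<0)
x = -0.0012, y = 0.0951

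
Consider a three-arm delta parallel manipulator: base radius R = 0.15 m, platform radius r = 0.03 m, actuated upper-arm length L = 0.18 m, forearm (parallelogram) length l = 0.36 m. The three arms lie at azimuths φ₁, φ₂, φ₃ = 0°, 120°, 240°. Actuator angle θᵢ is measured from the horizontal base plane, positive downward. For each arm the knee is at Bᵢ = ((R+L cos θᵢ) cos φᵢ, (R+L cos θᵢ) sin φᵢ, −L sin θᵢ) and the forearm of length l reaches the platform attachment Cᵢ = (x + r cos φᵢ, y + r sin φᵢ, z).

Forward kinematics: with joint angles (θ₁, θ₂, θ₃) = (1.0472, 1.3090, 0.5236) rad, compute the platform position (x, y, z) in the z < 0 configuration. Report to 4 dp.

arm 1 at φ=0.0°: ρ1 = 0.2100;  O1 = (0.2100, 0.0000, -0.1559)
O2 = (0.1666·cos120.0°, 0.1666·sin120.0°, -0.1739) = (-0.0833, 0.1443, -0.1739)
O3 = (0.2759·cos240.0°, 0.2759·sin240.0°, -0.0900) = (-0.1379, -0.2389, -0.0900)
|O₂|²−|O₁|² = -0.0104;  |O₃|²−|O₁|² = 0.0158
linear system: -0.5866x+0.2885y = -0.0104−-0.0360z; -0.6959x+-0.4778y = 0.0158−0.1318z
Cramer: x(z) = 0.0009+0.0433z;  y(z) = -0.0344+0.2127z
into |P−O₁|² = l²: 1.0471z² + 0.2790z + -0.0604 = 0;  Δ = 0.3308;  z = -0.4079 or 0.1414 → z<0 root = -0.4079
x = -0.0168, y = -0.1211

(-0.0168, -0.1211, -0.4079)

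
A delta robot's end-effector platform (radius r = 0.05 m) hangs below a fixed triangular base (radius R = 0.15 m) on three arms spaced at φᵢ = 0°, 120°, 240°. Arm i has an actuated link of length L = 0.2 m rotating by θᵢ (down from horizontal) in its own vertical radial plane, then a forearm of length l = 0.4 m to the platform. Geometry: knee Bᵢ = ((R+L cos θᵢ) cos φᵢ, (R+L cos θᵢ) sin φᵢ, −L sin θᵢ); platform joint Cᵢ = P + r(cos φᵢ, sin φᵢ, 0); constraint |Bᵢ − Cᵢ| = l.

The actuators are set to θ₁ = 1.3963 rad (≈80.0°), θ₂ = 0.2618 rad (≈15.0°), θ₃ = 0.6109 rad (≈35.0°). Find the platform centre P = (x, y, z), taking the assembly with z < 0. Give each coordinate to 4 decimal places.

φ1=0.0°: virtual centre (0.1347, 0.0000, -0.1970), radius l
arm 2 at φ=120.0°: e+L cos θ2 = 0.2932;  centre 2 = (-0.1466, 0.2539, -0.0518)
φ3=240.0°: virtual centre (-0.1319, -0.2285, -0.1147), radius l
eliminate P² terms by subtracting sphere 1 from 2 and 3
[-0.5626 0.5078 0.2904]·P = 0.0317;  [-0.5333 -0.4570 0.1645]·P = 0.0258
Cramer: x(z) = -0.0523+0.4096z;  y(z) = 0.0045-0.1180z
sphere 1 gives Az²+Bz+C=0 with A=1.1817, B=0.2397, C=-0.0862;  B²−4AC=0.4650;  roots -0.3899, 0.1871;  negative root z = -0.3899
x = -0.2120, y = 0.0505

(-0.2120, 0.0505, -0.3899)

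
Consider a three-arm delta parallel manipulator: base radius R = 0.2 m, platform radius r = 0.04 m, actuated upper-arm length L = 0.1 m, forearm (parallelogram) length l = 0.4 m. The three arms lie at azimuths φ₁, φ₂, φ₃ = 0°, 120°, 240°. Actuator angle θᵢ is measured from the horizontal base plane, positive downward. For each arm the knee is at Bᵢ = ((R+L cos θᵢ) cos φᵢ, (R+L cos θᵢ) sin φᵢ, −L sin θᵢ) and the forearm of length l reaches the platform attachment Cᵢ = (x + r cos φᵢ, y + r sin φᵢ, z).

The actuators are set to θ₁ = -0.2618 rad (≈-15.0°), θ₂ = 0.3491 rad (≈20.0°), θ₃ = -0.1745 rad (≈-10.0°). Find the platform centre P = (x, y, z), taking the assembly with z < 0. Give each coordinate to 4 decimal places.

O1 = (0.2566·cos0.0°, 0.2566·sin0.0°, 0.0259) = (0.2566, 0.0000, 0.0259)
φ2=120.0°: virtual centre (-0.1270, 0.2199, -0.0342), radius l
φ3=240.0°: virtual centre (-0.1292, -0.2239, 0.0174), radius l
subtract pairs → two planes through P
plane₁₂: -0.7672x+0.4399y+-0.1202z = -0.0008
det = 0.6829;  x = 0.0002+-0.0898z,  y = -0.0016+0.1167z
into |P−O₁|² = l²: 1.0217z² + -0.0061z + -0.0936 = 0;  Δ = 0.3824;  z = -0.2997 or 0.3056 → z<0 root = -0.2997
x = 0.0271, y = -0.0366

(0.0271, -0.0366, -0.2997)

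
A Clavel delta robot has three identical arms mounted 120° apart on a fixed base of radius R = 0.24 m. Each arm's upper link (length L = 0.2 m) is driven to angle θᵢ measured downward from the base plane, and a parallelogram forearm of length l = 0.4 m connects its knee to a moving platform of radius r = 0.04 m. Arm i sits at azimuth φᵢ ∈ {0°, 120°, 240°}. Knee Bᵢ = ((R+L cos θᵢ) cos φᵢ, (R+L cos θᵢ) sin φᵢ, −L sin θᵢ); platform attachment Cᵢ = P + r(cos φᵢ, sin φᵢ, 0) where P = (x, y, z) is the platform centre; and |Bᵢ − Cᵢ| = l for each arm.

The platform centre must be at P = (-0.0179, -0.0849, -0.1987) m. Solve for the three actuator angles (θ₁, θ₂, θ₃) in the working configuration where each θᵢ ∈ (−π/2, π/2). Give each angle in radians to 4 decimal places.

arm 1 (φ=0.0°): x'=-0.0179, y'=-0.0849
  A cos θ + B sin θ = C:  0.2179·cos θ + -0.1987·sin θ = 0.0646
  √(A²+B²)=0.2949;  θ1 = -0.7393+1.3500 ≈ 0.6107
rotate P by −φ2: (-0.0646, 0.0580, -0.1987)
  A cos θ + B sin θ = C:  0.2646·cos θ + -0.1987·sin θ = 0.0179
  γ=atan2(-0.1987,0.2646)=-0.6441;  ψ=arccos(0.0541)=1.5167;  θ2=γ+ψ≈0.8725
arm 3 (φ=240.0°): x'=0.0825, y'=0.0269
  A cos θ + B sin θ = C:  0.1175·cos θ + -0.1987·sin θ = 0.1650
  γ=atan2(-0.1987,0.1175)=-1.0367;  ψ=arccos(0.7145)=0.7749;  θ3=γ+ψ≈-0.2618

θ₁ = 0.6107, θ₂ = 0.8725, θ₃ = -0.2618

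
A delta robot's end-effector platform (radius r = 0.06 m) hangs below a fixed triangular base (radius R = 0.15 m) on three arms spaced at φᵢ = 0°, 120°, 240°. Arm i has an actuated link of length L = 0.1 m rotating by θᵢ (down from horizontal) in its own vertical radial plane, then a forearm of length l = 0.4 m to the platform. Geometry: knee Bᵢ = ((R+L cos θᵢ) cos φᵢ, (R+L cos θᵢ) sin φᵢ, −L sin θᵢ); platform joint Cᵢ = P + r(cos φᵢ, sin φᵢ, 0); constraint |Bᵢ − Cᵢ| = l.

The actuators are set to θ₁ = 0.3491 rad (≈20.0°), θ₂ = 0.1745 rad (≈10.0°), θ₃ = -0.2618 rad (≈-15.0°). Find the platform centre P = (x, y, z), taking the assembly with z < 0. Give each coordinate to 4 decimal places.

(-0.0504, -0.0469, -0.3549)

arm 1 at φ=0.0°: e+L cos θ1 = 0.1840;  O1 = (0.1840, 0.0000, -0.0342)
arm 2 at φ=120.0°: e+L cos θ2 = 0.1885;  O2 = (-0.0942, 0.1632, -0.0174)
φ3=240.0°: virtual centre (-0.0933, -0.1616, 0.0259), radius l
subtract pairs → two planes through P
[-0.5564 0.3265 0.0337]·P = 0.0008;  [-0.5545 -0.3232 0.1202]·P = 0.0005
Cramer: x(z) = -0.0012+0.1389z;  y(z) = 0.0005+0.1335z
into |P−O₁|² = l²: 1.0371z² + 0.0171z + -0.1246 = 0;  Δ = 0.5170;  z = -0.3549 or 0.3384 → z<0 root = -0.3549
x = -0.0504, y = -0.0469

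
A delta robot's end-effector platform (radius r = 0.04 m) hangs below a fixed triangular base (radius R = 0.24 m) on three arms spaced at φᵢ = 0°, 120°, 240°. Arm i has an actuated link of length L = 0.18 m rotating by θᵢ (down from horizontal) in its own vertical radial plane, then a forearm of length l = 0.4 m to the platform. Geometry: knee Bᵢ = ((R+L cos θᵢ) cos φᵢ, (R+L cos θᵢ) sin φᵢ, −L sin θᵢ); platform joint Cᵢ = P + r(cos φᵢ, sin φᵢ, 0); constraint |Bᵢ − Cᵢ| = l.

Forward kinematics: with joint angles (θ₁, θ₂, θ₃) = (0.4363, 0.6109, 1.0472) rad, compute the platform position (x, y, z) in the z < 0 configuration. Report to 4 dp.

(0.0526, 0.0543, -0.3223)

arm 1 at φ=0.0°: ρ1 = 0.3631;  centre 1 = (0.3631, 0.0000, -0.0761)
centre 2 = (0.3474·cos120.0°, 0.3474·sin120.0°, -0.1032) = (-0.1737, 0.3009, -0.1032)
centre 3 = (0.2900·cos240.0°, 0.2900·sin240.0°, -0.1559) = (-0.1450, -0.2511, -0.1559)
subtract pairs → two planes through P
plane₁₂: -1.0737x+0.6018y+-0.0544z = -0.0063
det = 1.1509;  x = 0.0180+-0.1072z,  y = 0.0217+-0.1009z
into |P−centre ₁|² = l²: 1.0217z² + 0.2217z + -0.0346 = 0;  Δ = 0.1908;  z = -0.3223 or 0.1052 → z<0 root = -0.3223
x = 0.0526, y = 0.0543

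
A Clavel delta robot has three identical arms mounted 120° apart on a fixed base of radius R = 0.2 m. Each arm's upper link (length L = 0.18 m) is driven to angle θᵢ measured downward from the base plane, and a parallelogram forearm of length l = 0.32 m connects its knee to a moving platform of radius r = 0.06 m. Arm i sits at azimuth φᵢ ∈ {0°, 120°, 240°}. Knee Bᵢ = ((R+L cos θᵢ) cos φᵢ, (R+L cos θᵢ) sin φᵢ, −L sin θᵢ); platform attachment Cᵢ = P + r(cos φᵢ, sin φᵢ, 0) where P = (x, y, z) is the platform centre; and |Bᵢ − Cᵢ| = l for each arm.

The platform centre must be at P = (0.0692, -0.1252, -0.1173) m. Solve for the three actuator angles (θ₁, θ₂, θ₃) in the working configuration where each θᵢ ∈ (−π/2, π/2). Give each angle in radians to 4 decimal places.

arm 1 (φ=0.0°): x'=0.0692, y'=-0.1252
  A=0.0708, B=-0.1173, C=(l²−L²−A²−y'²−z²)/(2L)=0.0988
  γ=atan2(-0.1173,0.0708)=-1.0277;  ψ=arccos(0.7208)=0.7658;  θ1=γ+ψ≈-0.2619
φ2=120.0° → target in arm frame (-0.1430, 0.0027)
  A cos θ + B sin θ = C:  0.2830·cos θ + -0.1173·sin θ = -0.0663
  √(A²+B²)=0.3064;  θ2 = -0.3929+1.7889 ≈ 1.3960
arm 3 (φ=240.0°): x'=0.0738, y'=0.1225
  A cos θ + B sin θ = C:  0.0662·cos θ + -0.1173·sin θ = 0.1024
  √(A²+B²)=0.1347;  θ3 = -1.0572+0.7075 ≈ -0.3497

θ₁ = -0.2619, θ₂ = 1.3960, θ₃ = -0.3497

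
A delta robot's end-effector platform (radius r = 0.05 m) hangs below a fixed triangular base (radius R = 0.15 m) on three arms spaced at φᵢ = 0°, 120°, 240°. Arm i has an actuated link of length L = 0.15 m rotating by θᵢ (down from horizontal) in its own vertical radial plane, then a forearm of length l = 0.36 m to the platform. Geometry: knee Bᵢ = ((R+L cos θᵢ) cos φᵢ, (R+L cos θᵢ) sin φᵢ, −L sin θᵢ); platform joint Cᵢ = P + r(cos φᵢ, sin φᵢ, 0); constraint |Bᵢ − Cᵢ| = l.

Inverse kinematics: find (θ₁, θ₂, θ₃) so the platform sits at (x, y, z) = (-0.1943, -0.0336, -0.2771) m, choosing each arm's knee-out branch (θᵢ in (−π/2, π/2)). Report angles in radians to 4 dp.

θ₁ = 1.3088, θ₂ = 0.1740, θ₃ = -0.1746

arm 1 (φ=0.0°): x'=-0.1943, y'=-0.0336
  A cos θ + B sin θ = C:  0.2943·cos θ + -0.2771·sin θ = -0.1914
  γ=atan2(-0.2771,0.2943)=-0.7553;  ψ=arccos(-0.4735)=2.0641;  θ1=γ+ψ≈1.3088
arm 2 (φ=120.0°): x'=0.0681, y'=0.1851
  A=0.0319, B=-0.2771, C=(l²−L²−A²−y'²−z²)/(2L)=-0.0165
  γ=atan2(-0.2771,0.0319)=-1.4560;  ψ=arccos(-0.0592)=1.6301;  θ2=γ+ψ≈0.1740
arm 3 (φ=240.0°): x'=0.1262, y'=-0.1515
  A cos θ + B sin θ = C:  -0.0262·cos θ + -0.2771·sin θ = 0.0223
  θ3 = atan2(B,A) + arccos(C/0.2783) = -0.1746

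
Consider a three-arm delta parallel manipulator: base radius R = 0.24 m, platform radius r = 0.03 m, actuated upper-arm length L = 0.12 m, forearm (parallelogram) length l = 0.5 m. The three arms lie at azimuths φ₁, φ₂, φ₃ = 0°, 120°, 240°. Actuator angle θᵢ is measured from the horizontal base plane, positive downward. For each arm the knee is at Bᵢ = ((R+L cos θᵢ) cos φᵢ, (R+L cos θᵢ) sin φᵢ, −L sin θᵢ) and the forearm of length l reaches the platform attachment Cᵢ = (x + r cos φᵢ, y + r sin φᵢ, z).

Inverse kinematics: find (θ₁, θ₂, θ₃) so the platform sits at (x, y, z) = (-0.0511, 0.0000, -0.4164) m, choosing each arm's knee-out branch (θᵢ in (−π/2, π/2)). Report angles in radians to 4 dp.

φ1=0.0° → target in arm frame (-0.0511, 0.0000)
  A cos θ + B sin θ = C:  0.2611·cos θ + -0.4164·sin θ = -0.0248
  √(A²+B²)=0.4915;  θ1 = -1.0107+1.6214 ≈ 0.6106
φ2=120.0° → target in arm frame (0.0255, 0.0443)
  e−x'=0.1845;  (l²−L²−(e−x')²−y'²−z²)/2L = 0.1093
  √(A²+B²)=0.4554;  θ2 = -1.1538+1.3284 ≈ 0.1746
rotate P by −φ3: (0.0256, -0.0443, -0.4164)
  A=0.1844, B=-0.4164, C=(l²−L²−A²−y'²−z²)/(2L)=0.1093
  θ3 = atan2(B,A) + arccos(C/0.4554) = 0.1746

θ₁ = 0.6106, θ₂ = 0.1746, θ₃ = 0.1746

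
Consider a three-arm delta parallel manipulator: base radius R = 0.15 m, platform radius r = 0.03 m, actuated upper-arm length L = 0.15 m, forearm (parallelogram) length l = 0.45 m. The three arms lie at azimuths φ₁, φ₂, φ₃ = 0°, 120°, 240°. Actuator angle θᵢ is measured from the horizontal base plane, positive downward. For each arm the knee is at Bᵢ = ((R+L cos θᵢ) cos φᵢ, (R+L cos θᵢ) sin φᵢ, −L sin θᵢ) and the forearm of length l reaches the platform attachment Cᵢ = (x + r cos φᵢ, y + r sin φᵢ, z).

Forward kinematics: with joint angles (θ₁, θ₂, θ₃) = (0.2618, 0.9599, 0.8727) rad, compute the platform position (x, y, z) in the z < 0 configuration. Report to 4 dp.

S1 = (0.2649·cos0.0°, 0.2649·sin0.0°, -0.0388) = (0.2649, 0.0000, -0.0388)
arm 2 at φ=120.0°: e+L cos θ2 = 0.2060;  S2 = (-0.1030, 0.1784, -0.1229)
S3 = (0.2164·cos240.0°, 0.2164·sin240.0°, -0.1149) = (-0.1082, -0.1874, -0.1149)
eliminate P² terms by subtracting sphere 1 from 2 and 3
linear system: -0.7358x+0.3569y = -0.0141−-0.1681z; -0.7462x+-0.3748y = -0.0116−-0.1522z
Cramer: x(z) = 0.0174-0.2164z;  y(z) = -0.0036+0.0248z
quadratic in z: (1.0474)z²+(0.1846)z+(-0.1397)=0, √Δ=0.7871 → z ∈ {-0.4638, 0.2876}; z = -0.4638 (taking z<0)
x = 0.1178, y = -0.0152

(0.1178, -0.0152, -0.4638)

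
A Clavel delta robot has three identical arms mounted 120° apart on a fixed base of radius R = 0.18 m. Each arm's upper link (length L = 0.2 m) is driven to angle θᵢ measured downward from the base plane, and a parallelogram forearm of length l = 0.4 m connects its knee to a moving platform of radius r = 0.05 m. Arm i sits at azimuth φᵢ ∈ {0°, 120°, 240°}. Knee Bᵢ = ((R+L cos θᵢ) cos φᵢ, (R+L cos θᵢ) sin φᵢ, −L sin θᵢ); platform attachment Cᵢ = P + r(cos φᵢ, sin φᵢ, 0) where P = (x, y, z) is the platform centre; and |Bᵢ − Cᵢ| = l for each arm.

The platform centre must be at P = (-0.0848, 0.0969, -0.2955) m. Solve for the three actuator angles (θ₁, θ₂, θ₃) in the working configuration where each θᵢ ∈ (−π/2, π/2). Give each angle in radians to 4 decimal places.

rotate P by −φ1: (-0.0848, 0.0969, -0.2955)
  e−x'=0.2148;  (l²−L²−(e−x')²−y'²−z²)/2L = -0.0571
  θ1 = atan2(B,A) + arccos(C/0.3653) = 0.7856
arm 2 (φ=120.0°): x'=0.1263, y'=0.0250
  e−x'=0.0037;  (l²−L²−(e−x')²−y'²−z²)/2L = 0.0801
  γ=atan2(-0.2955,0.0037)=-1.5583;  ψ=arccos(0.2711)=1.2963;  θ2=γ+ψ≈-0.2620
rotate P by −φ3: (-0.0415, -0.1219, -0.2955)
  A=0.1715, B=-0.2955, C=(l²−L²−A²−y'²−z²)/(2L)=-0.0290
  √(A²+B²)=0.3417;  θ3 = -1.0449+1.6557 ≈ 0.6109

θ₁ = 0.7856, θ₂ = -0.2620, θ₃ = 0.6109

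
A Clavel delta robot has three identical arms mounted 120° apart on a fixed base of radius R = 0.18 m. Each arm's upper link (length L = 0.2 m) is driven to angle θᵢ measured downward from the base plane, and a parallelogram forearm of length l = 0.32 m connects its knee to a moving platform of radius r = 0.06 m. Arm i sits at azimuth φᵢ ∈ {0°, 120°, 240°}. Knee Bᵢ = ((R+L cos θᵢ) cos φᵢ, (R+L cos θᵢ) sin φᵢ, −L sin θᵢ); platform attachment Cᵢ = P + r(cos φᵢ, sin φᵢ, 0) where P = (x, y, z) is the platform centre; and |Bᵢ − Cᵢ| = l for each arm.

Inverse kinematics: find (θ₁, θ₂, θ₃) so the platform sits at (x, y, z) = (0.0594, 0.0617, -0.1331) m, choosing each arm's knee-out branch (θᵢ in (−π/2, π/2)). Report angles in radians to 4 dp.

θ₁ = -0.2621, θ₂ = 0.1751, θ₃ = 0.9599

φ1=0.0° → target in arm frame (0.0594, 0.0617)
  e−x'=0.0606;  (l²−L²−(e−x')²−y'²−z²)/2L = 0.0930
  θ1 = atan2(B,A) + arccos(C/0.1462) = -0.2621
φ2=120.0° → target in arm frame (0.0237, -0.0823)
  e−x'=0.0963;  (l²−L²−(e−x')²−y'²−z²)/2L = 0.0716
  θ2 = atan2(B,A) + arccos(C/0.1643) = 0.1751
φ3=240.0° → target in arm frame (-0.0831, 0.0206)
  A=0.2031, B=-0.1331, C=(l²−L²−A²−y'²−z²)/(2L)=0.0075
  θ3 = atan2(B,A) + arccos(C/0.2429) = 0.9599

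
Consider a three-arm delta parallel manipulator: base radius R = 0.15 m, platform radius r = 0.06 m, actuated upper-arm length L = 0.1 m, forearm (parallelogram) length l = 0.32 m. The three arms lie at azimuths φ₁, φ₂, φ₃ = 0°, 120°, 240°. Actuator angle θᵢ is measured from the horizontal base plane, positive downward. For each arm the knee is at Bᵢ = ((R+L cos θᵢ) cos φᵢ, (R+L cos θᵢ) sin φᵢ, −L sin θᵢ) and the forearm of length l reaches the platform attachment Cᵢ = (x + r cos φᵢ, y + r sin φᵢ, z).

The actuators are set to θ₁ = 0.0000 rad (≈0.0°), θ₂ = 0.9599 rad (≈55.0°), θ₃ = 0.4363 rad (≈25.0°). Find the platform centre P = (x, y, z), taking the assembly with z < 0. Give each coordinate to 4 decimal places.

arm 1 at φ=0.0°: e+L cos θ1 = 0.1900;  S1 = (0.1900, 0.0000, 0.0000)
arm 2 at φ=120.0°: e+L cos θ2 = 0.1474;  S2 = (-0.0737, 0.1276, -0.0819)
φ3=240.0°: virtual centre (-0.0903, -0.1564, -0.0423), radius l
|S₂|²−|S₁|² = -0.0077;  |S₃|²−|S₁|² = -0.0017
[-0.5274 0.2552 -0.1638]·P = -0.0077;  [-0.5606 -0.3129 -0.0845]·P = -0.0017
Cramer: x(z) = 0.0092-0.2364z;  y(z) = -0.0111+0.1534z
sphere 1 gives Az²+Bz+C=0 with A=1.0794, B=0.0821, C=-0.0696;  B²−4AC=0.3072;  roots -0.2948, 0.2187;  negative root z = -0.2948
x = 0.0789, y = -0.0563

(0.0789, -0.0563, -0.2948)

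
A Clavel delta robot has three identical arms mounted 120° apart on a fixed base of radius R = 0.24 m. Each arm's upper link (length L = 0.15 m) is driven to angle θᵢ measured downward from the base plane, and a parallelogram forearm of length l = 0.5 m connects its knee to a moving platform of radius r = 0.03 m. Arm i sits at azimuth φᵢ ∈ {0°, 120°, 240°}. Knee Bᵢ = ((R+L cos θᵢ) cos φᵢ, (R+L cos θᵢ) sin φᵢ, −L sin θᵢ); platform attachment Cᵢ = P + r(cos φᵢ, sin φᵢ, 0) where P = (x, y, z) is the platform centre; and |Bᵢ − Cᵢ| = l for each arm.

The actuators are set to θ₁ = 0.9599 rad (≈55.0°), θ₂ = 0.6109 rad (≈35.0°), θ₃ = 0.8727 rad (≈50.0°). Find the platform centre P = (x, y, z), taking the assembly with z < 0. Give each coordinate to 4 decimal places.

arm 1 at φ=0.0°: ρ1 = 0.2960;  O1 = (0.2960, 0.0000, -0.1229)
O2 = (0.3329·cos120.0°, 0.3329·sin120.0°, -0.0860) = (-0.1664, 0.2883, -0.0860)
arm 3 at φ=240.0°: ρ3 = 0.3064;  O3 = (-0.1532, -0.2654, -0.1149)
|O₂|²−|O₁|² = 0.0155;  |O₃|²−|O₁|² = 0.0044
linear system: -0.9250x+0.5765y = 0.0155−0.0737z; -0.8985x+-0.5307y = 0.0044−0.0159z
Cramer: x(z) = -0.0106+0.0478z;  y(z) = 0.0098-0.0510z
into |P−O₁|² = l²: 1.0049z² + 0.2154z + -0.1408 = 0;  Δ = 0.6122;  z = -0.4965 or 0.2821 → z<0 root = -0.4965
x = -0.0344, y = 0.0351

(-0.0344, 0.0351, -0.4965)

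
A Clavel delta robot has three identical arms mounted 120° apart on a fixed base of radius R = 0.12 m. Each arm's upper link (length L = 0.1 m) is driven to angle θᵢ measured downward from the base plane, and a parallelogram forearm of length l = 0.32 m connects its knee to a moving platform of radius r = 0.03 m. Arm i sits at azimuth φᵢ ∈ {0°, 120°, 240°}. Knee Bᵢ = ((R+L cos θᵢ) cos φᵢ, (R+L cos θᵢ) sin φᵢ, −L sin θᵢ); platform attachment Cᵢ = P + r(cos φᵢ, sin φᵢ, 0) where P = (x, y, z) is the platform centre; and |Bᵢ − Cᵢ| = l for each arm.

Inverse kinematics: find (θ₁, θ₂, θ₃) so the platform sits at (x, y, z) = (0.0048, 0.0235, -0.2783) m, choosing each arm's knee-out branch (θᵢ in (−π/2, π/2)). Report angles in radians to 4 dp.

φ1=0.0° → target in arm frame (0.0048, 0.0235)
  A cos θ + B sin θ = C:  0.0852·cos θ + -0.2783·sin θ = 0.0357
  γ=atan2(-0.2783,0.0852)=-1.2737;  ψ=arccos(0.1226)=1.4479;  θ1=γ+ψ≈0.1742
arm 2 (φ=120.0°): x'=0.0180, y'=-0.0159
  A=0.0720, B=-0.2783, C=(l²−L²−A²−y'²−z²)/(2L)=0.0475
  √(A²+B²)=0.2875;  θ2 = -1.3175+1.4047 ≈ 0.0872
φ3=240.0° → target in arm frame (-0.0228, -0.0076)
  A cos θ + B sin θ = C:  0.1128·cos θ + -0.2783·sin θ = 0.0109
  θ3 = atan2(B,A) + arccos(C/0.3003) = 0.3486

θ₁ = 0.1742, θ₂ = 0.0872, θ₃ = 0.3486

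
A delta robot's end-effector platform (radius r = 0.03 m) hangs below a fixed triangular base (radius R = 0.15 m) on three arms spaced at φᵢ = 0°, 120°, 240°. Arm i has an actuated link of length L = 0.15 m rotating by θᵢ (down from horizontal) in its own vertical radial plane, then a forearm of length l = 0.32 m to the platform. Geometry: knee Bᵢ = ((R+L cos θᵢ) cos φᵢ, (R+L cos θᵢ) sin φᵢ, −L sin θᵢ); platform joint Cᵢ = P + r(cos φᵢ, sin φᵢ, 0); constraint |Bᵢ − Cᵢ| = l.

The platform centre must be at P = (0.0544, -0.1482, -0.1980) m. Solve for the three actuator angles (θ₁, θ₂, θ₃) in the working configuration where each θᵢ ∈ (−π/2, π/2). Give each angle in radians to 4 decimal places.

θ₁ = 0.0872, θ₂ = 1.3087, θ₃ = -0.3494

arm 1 (φ=0.0°): x'=0.0544, y'=-0.1482
  A=0.0656, B=-0.1980, C=(l²−L²−A²−y'²−z²)/(2L)=0.0481
  √(A²+B²)=0.2086;  θ1 = -1.2509+1.3381 ≈ 0.0872
φ2=120.0° → target in arm frame (-0.1555, 0.0270)
  A=0.2755, B=-0.1980, C=(l²−L²−A²−y'²−z²)/(2L)=-0.1199
  √(A²+B²)=0.3393;  θ2 = -0.6231+1.9318 ≈ 1.3087
rotate P by −φ3: (0.1011, 0.1212, -0.1980)
  A=0.0189, B=-0.1980, C=(l²−L²−A²−y'²−z²)/(2L)=0.0855
  √(A²+B²)=0.1989;  θ3 = -1.4759+1.1265 ≈ -0.3494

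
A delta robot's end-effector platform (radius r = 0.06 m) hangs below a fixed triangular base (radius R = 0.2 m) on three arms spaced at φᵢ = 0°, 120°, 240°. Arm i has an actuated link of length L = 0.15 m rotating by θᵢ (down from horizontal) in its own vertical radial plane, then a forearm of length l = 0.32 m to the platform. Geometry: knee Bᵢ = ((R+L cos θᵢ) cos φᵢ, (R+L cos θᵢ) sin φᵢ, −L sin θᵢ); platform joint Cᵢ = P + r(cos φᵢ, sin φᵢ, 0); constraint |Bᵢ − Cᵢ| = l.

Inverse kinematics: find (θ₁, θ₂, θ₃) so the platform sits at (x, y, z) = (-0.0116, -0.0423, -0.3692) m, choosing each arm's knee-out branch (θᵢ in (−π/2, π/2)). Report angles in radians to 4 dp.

θ₁ = 1.1347, θ₂ = 1.2219, θ₃ = 0.8729

rotate P by −φ1: (-0.0116, -0.0423, -0.3692)
  A cos θ + B sin θ = C:  0.1516·cos θ + -0.3692·sin θ = -0.2706
  θ1 = atan2(B,A) + arccos(C/0.3991) = 1.1347
rotate P by −φ2: (-0.0308, 0.0312, -0.3692)
  A=0.1708, B=-0.3692, C=(l²−L²−A²−y'²−z²)/(2L)=-0.2886
  θ2 = atan2(B,A) + arccos(C/0.4068) = 1.2219
rotate P by −φ3: (0.0424, 0.0111, -0.3692)
  A=0.0976, B=-0.3692, C=(l²−L²−A²−y'²−z²)/(2L)=-0.2202
  √(A²+B²)=0.3819;  θ3 = -1.3124+2.1853 ≈ 0.8729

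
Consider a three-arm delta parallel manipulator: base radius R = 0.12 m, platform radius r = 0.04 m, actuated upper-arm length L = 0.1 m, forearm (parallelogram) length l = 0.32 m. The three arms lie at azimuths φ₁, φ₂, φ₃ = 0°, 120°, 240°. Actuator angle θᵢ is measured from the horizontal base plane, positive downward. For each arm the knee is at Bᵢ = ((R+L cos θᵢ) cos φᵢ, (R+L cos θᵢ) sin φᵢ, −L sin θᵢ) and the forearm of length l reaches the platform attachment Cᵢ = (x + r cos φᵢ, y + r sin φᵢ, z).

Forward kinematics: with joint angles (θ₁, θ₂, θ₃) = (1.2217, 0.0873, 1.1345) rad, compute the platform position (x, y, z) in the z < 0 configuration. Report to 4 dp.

centre 1 = (0.1142·cos0.0°, 0.1142·sin0.0°, -0.0940) = (0.1142, 0.0000, -0.0940)
φ2=120.0°: virtual centre (-0.0898, 0.1556, -0.0087), radius l
arm 3 at φ=240.0°: ρ3 = 0.1223;  centre 3 = (-0.0611, -0.1059, -0.0906)
subtract pairs → two planes through P
plane₁₂: -0.4080x+0.3111y+0.1705z = 0.0105
det = 0.1955;  x = -0.0134+0.1953z,  y = 0.0161+-0.2919z
into |P−centre ₁|² = l²: 1.1233z² + 0.1287z + -0.0770 = 0;  Δ = 0.3627;  z = -0.3253 or 0.2108 → z<0 root = -0.3253
x = -0.0769, y = 0.1111

(-0.0769, 0.1111, -0.3253)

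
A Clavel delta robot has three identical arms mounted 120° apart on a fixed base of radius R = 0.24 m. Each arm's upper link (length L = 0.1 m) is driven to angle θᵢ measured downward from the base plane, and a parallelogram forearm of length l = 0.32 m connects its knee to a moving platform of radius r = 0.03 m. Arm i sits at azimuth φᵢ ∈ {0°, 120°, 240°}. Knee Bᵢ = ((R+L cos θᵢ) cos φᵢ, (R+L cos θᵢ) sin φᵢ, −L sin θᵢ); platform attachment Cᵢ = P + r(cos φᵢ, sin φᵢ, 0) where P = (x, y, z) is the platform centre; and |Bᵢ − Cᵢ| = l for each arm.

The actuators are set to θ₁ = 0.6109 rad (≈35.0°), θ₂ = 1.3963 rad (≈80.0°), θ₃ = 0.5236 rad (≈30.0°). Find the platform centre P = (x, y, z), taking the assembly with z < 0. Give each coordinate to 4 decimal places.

(0.0282, -0.0586, -0.2288)

O1 = (0.2919·cos0.0°, 0.2919·sin0.0°, -0.0574) = (0.2919, 0.0000, -0.0574)
O2 = (0.2274·cos120.0°, 0.2274·sin120.0°, -0.0985) = (-0.1137, 0.1969, -0.0985)
arm 3 at φ=240.0°: ρ3 = 0.2966;  O3 = (-0.1483, -0.2569, -0.0500)
|O₂|²−|O₁|² = -0.0271;  |O₃|²−|O₁|² = 0.0020
linear system: -0.8112x+0.3938y = -0.0271−-0.0822z; -0.8804x+-0.5137y = 0.0020−0.0147z
Cramer: x(z) = 0.0172-0.0477z;  y(z) = -0.0334+0.1105z
quadratic in z: (1.0145)z²+(0.1336)z+(-0.0225)=0, √Δ=0.3307 → z ∈ {-0.2288, 0.0971}; z = -0.2288 (taking z<0)
x = 0.0282, y = -0.0586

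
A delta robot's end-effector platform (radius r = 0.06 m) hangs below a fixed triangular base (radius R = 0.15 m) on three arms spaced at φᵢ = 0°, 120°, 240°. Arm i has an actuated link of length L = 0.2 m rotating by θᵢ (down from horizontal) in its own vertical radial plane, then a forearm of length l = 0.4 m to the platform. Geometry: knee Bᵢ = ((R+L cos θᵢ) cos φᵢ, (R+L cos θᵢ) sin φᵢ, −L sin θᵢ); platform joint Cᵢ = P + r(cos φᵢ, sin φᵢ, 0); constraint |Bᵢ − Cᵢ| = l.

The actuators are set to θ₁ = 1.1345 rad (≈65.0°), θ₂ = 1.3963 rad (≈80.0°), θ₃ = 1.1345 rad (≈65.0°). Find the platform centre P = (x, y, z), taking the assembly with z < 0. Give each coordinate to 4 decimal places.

(0.0310, -0.0536, -0.5507)

φ1=0.0°: virtual centre (0.1745, 0.0000, -0.1813), radius l
arm 2 at φ=120.0°: e+L cos θ2 = 0.1247;  O2 = (-0.0624, 0.1080, -0.1970)
arm 3 at φ=240.0°: e+L cos θ3 = 0.1745;  O3 = (-0.0873, -0.1511, -0.1813)
|O₂|²−|O₁|² = -0.0090;  |O₃|²−|O₁|² = 0.0000
[-0.4738 0.2160 -0.0314]·P = -0.0090;  [-0.5236 -0.3023 0.0000]·P = 0.0000
det = 0.2563;  x = 0.0106+-0.0370z,  y = -0.0183+0.0641z
quadratic in z: (1.0055)z²+(0.3723)z+(-0.0999)=0, √Δ=0.7352 → z ∈ {-0.5507, 0.1805}; z = -0.5507 (taking z<0)
x = 0.0310, y = -0.0536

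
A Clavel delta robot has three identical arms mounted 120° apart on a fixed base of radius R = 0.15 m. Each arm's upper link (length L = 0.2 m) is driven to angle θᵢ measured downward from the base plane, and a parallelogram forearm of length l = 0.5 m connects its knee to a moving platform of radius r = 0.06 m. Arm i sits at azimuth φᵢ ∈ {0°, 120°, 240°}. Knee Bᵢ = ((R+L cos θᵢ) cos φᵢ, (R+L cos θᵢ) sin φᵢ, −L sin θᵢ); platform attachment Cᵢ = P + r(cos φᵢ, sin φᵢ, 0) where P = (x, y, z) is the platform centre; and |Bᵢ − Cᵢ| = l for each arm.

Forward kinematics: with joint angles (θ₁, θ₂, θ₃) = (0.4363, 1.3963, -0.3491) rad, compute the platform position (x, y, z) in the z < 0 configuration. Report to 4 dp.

φ1=0.0°: virtual centre (0.2713, 0.0000, -0.0845), radius l
arm 2 at φ=120.0°: (R−r)+L cos θ2 = 0.1247;  S2 = (-0.0624, 0.1080, -0.1970)
arm 3 at φ=240.0°: (R−r)+L cos θ3 = 0.2779;  S3 = (-0.1390, -0.2407, 0.0684)
eliminate P² terms by subtracting sphere 1 from 2 and 3
plane₁₂: -0.6673x+0.2160y+-0.2249z = -0.0264
Cramer: x(z) = 0.0250-0.0846z;  y(z) = -0.0450+0.7796z
quadratic in z: (1.6149)z²+(0.1405)z+(-0.1802)=0, √Δ=1.0879 → z ∈ {-0.3803, 0.2933}; z = -0.3803 (taking z<0)
x = 0.0571, y = -0.3415

(0.0571, -0.3415, -0.3803)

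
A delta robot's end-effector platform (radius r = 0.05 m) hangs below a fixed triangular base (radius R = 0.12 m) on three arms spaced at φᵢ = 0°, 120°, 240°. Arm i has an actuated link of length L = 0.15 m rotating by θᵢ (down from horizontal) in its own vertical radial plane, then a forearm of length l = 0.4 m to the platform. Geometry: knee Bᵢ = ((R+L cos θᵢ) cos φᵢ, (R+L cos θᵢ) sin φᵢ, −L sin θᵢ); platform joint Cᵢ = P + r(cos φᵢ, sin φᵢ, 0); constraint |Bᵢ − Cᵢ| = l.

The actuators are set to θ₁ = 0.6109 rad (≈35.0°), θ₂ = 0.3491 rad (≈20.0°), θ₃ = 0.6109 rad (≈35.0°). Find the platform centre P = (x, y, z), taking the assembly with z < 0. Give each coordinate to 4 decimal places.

O1 = (0.1929·cos0.0°, 0.1929·sin0.0°, -0.0860) = (0.1929, 0.0000, -0.0860)
arm 2 at φ=120.0°: ρ2 = 0.2110;  O2 = (-0.1055, 0.1827, -0.0513)
arm 3 at φ=240.0°: ρ3 = 0.1929;  O3 = (-0.0964, -0.1670, -0.0860)
subtract pairs → two planes through P
linear system: -0.5967x+0.3654y = 0.0025−0.0695z; -0.5786x+-0.3341y = 0.0000−0.0000z
Cramer: x(z) = -0.0021+0.0565z;  y(z) = 0.0036-0.0979z
sphere 1 gives Az²+Bz+C=0 with A=1.0128, B=0.1494, C=-0.1146;  B²−4AC=0.4865;  roots -0.4181, 0.2706;  negative root z = -0.4181
x = -0.0257, y = 0.0445

(-0.0257, 0.0445, -0.4181)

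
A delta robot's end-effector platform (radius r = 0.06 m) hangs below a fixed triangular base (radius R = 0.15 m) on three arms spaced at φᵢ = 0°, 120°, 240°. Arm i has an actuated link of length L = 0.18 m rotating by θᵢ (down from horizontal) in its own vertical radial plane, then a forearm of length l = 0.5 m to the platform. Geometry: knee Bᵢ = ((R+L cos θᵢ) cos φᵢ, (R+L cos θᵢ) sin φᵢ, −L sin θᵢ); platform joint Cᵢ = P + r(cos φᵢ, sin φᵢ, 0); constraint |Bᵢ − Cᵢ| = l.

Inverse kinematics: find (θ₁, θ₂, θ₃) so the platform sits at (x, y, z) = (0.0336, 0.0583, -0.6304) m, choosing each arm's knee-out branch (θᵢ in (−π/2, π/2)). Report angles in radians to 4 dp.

θ₁ = 1.0472, θ₂ = 1.0469, θ₃ = 1.3089

arm 1 (φ=0.0°): x'=0.0336, y'=0.0583
  e−x'=0.0564;  (l²−L²−(e−x')²−y'²−z²)/2L = -0.5177
  √(A²+B²)=0.6329;  θ1 = -1.4816+2.5287 ≈ 1.0472
rotate P by −φ2: (0.0337, -0.0582, -0.6304)
  A cos θ + B sin θ = C:  0.0563·cos θ + -0.6304·sin θ = -0.5177
  √(A²+B²)=0.6329;  θ2 = -1.4817+2.5286 ≈ 1.0469
arm 3 (φ=240.0°): x'=-0.0673, y'=-0.0001
  A cos θ + B sin θ = C:  0.1573·cos θ + -0.6304·sin θ = -0.5682
  γ=atan2(-0.6304,0.1573)=-1.3263;  ψ=arccos(-0.8745)=2.6352;  θ3=γ+ψ≈1.3089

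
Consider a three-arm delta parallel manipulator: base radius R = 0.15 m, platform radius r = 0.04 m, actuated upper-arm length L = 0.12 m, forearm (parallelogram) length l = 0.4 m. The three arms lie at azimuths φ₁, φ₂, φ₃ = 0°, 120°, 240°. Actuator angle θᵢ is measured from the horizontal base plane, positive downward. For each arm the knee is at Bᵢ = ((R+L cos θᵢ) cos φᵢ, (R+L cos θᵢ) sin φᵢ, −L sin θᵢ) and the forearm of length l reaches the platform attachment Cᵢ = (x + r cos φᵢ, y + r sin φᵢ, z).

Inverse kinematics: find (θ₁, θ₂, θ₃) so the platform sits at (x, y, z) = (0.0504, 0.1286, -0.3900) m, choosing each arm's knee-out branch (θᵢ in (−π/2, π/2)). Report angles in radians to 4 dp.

θ₁ = 0.4363, θ₂ = 0.2620, θ₃ = 1.2218

rotate P by −φ1: (0.0504, 0.1286, -0.3900)
  A cos θ + B sin θ = C:  0.0596·cos θ + -0.3900·sin θ = -0.1108
  θ1 = atan2(B,A) + arccos(C/0.3945) = 0.4363
arm 2 (φ=120.0°): x'=0.0862, y'=-0.1079
  A=0.0238, B=-0.3900, C=(l²−L²−A²−y'²−z²)/(2L)=-0.0780
  γ=atan2(-0.3900,0.0238)=-1.5098;  ψ=arccos(-0.1996)=1.7718;  θ2=γ+ψ≈0.2620
rotate P by −φ3: (-0.1366, -0.0207, -0.3900)
  A=0.2466, B=-0.3900, C=(l²−L²−A²−y'²−z²)/(2L)=-0.2822
  θ3 = atan2(B,A) + arccos(C/0.4614) = 1.2218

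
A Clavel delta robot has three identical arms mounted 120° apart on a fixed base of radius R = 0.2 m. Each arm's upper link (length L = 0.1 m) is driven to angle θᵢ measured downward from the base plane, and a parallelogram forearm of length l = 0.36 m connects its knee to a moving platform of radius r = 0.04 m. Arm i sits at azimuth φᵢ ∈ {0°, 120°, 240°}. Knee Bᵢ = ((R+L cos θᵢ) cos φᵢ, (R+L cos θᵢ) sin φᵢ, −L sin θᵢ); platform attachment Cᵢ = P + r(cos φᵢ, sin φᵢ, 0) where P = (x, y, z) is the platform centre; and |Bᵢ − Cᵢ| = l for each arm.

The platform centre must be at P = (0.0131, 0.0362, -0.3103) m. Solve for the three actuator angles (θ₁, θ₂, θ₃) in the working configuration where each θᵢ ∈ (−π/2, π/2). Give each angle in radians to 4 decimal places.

θ₁ = 0.4360, θ₂ = 0.3493, θ₃ = 0.7854

φ1=0.0° → target in arm frame (0.0131, 0.0362)
  e−x'=0.1469;  (l²−L²−(e−x')²−y'²−z²)/2L = 0.0021
  θ1 = atan2(B,A) + arccos(C/0.3433) = 0.4360
rotate P by −φ2: (0.0248, -0.0294, -0.3103)
  A=0.1352, B=-0.3103, C=(l²−L²−A²−y'²−z²)/(2L)=0.0208
  √(A²+B²)=0.3385;  θ2 = -1.1599+1.5092 ≈ 0.3493
arm 3 (φ=240.0°): x'=-0.0379, y'=-0.0068
  e−x'=0.1979;  (l²−L²−(e−x')²−y'²−z²)/2L = -0.0795
  γ=atan2(-0.3103,0.1979)=-1.0031;  ψ=arccos(-0.2160)=1.7885;  θ3=γ+ψ≈0.7854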